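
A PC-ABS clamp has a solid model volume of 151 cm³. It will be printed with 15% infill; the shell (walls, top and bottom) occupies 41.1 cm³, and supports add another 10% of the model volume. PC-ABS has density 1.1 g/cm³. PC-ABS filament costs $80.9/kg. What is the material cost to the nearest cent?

Volume inside the shell = 151 − 41.1, so 109.9 cm³.
Infill volume: 0.15 × 109.9 → 16.485 cm³.
Support: 0.10 × 151 → 15.1 cm³.
Deposited volume = 41.1 + 16.485 + 15.1 = 72.685 cm³.
Mass: 72.685 × 1.1 → 79.9535 g.
At $80.9/kg: 79.9535/1000 × 80.9 = $6.47.

$6.47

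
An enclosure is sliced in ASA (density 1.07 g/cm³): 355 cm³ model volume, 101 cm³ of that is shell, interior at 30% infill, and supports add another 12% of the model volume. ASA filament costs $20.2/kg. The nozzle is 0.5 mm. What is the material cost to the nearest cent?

$4.75

Volume inside the shell: 355 − 101 → 254 cm³.
Infill deposited = 0.30 × 254 = 76.2 cm³.
Support = 0.12 × 355 = 42.6 cm³.
Total printed volume: 101 + 76.2 + 42.6 → 219.8 cm³.
Mass: 219.8 × 1.07 → 235.186 g.
At $20.2/kg: 235.186/1000 × 20.2 = $4.75.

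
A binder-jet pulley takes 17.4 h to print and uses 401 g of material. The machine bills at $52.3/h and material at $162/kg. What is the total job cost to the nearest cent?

Machine cost = 52.3 × 17.4 = $910.02.
Feedstock cost = 162 × 401/1000, so $64.962.
Job cost: 910.02 + 64.962 = 974.982 ≈ $974.98.

$974.98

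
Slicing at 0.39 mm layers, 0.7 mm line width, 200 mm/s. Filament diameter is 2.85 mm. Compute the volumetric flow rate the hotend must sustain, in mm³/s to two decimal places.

54.60

Bead cross-section = 0.39 × 0.7 = 0.273 mm².
Volumetric flow = 200 × 0.273 = 54.60 mm³/s.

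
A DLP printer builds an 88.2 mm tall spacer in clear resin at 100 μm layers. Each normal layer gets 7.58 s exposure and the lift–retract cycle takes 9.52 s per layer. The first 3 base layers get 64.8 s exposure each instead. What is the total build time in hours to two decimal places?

4.24 hours

Layer count = ceil(88.2 / 0.1) = 882.
Burn-in layers: 3 × (64.8 + 9.52) → 222.96 s.
Regular layers = 879 × (7.58 + 9.52), so 15030.9 s.
Total = 222.96 + 15030.9 = 15253.86 s = 4.24 hours.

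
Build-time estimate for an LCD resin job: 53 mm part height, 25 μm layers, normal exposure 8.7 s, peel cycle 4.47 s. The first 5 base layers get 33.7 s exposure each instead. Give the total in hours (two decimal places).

Layers = ⌈53/0.025⌉ = 2120.
Base layers: 5 × (33.7 + 4.47) → 190.85 s.
Normal layers: 2115 × (8.7 + 4.47) → 27854.55 s.
Sum: 190.85 + 27854.55 = 28045.4 s → 7.79 hours.

7.79 hours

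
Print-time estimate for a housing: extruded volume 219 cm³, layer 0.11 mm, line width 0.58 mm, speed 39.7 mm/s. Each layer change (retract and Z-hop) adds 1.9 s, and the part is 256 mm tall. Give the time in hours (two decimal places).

Extrusion cross-section = 0.11 × 0.58 = 0.0638 mm².
Toolpath length = 219 cm³ / 0.0638 mm² = 219000 / 0.0638 = 3432601.9 mm.
Time extruding = 3432601.9 / 39.7 = 86463.5 s.
Layer count = ceil(256 / 0.11) = 2328.
Non-print overhead = 2328 × 1.9 = 4423.2 s.
Total = 86463.5 + 4423.2 = 90886.7 s = 25.25 hours.

25.25 hours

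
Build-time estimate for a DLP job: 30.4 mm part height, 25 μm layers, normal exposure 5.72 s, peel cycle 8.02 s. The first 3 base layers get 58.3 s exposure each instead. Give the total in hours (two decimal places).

Layer count = ceil(30.4 / 0.025) = 1216.
Burn-in layers = 3 × (58.3 + 8.02) = 198.96 s.
Regular layers = 1213 × (5.72 + 8.02) = 16666.62 s.
Sum: 198.96 + 16666.62 = 16865.58 s → 4.68 hours.

4.68 hours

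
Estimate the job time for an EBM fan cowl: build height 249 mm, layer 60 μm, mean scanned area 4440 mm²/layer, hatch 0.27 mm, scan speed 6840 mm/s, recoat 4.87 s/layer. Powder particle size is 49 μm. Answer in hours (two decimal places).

Number of layers: 249 / 0.06 → 4150 (rounded up).
Scan path per layer: 4440 / 0.27 → 16444.4 mm.
Beam time per layer = 16444.4 / 6840, so 2.4042 s.
Per-layer time = 2.4042 + 4.87 = 7.2742 s.
Build time = 4150 × 7.2742 = 30187.93 s = 8.39 hours.

8.39 hours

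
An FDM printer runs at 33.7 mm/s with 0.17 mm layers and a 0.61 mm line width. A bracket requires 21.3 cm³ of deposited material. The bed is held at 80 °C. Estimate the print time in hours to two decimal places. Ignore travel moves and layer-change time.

1.69 hours

Line area = 0.17 × 0.61, so 0.1037 mm².
Toolpath length = 21.3 cm³ / 0.1037 mm² = 21300 / 0.1037 = 205400.2 mm.
Extrusion time: 205400.2 / 33.7 → 6095 s.
That's 6095 s → 1.69 hours.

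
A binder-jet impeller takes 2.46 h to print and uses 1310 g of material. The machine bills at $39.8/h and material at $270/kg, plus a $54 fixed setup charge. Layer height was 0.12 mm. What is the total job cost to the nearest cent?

$505.61

Time charge = 39.8 × 2.46 = $97.908.
Feedstock cost = 270 × 1310/1000, so $353.70.
Total = 97.908 + 353.70 + 54 = 505.608 ≈ $505.61.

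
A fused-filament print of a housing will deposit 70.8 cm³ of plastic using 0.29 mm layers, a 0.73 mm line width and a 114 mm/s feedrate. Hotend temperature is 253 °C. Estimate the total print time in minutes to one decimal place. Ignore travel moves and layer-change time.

48.9 minutes

Extrusion cross-section: 0.29 × 0.73 → 0.2117 mm².
Total extruded path = 70800/0.2117 = 334435.5 mm.
Time extruding = 334435.5 / 114 = 2933.6 s.
2933.6 s = 48.9 minutes.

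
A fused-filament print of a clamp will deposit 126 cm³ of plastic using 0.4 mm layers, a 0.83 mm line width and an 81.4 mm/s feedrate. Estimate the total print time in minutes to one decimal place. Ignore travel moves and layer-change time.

77.7 minutes

Extrusion cross-section = 0.4 × 0.83 = 0.332 mm².
Total extruded path = 126000/0.332 = 379518.1 mm.
Print-move time: 379518.1 / 81.4 → 4662.4 s.
That's 4662.4 s → 77.7 minutes.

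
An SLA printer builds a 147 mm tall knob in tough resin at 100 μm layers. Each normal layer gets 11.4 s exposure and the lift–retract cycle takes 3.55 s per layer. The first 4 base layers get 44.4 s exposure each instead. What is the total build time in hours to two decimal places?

6.14 hours

Layer count = ceil(147 / 0.1) = 1470.
Bottom layers: 4 × (44.4 + 3.55) → 191.8 s.
Normal layers = 1466 × (11.4 + 3.55) = 21916.7 s.
Sum: 191.8 + 21916.7 = 22108.5 s → 6.14 hours.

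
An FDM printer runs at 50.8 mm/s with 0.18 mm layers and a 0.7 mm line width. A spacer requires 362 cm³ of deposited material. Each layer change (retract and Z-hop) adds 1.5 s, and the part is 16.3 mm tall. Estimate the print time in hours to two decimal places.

15.75 hours

Extrusion cross-section = 0.18 × 0.7 = 0.126 mm².
Total extruded path = 362000/0.126 = 2873015.9 mm.
Extrusion time: 2873015.9 / 50.8 → 56555.4 s.
Number of layers: 16.3 / 0.18 → 91 (rounded up).
Layer-change overhead = 91 × 1.5, so 136.5 s.
Total = 56555.4 + 136.5 = 56691.9 s = 15.75 hours.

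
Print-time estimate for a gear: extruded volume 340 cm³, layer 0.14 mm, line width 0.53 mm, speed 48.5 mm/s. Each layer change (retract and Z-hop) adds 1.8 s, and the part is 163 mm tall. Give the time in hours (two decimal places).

26.83 hours

Bead cross-section: 0.14 × 0.53 → 0.0742 mm².
Toolpath length = 340 cm³ / 0.0742 mm² = 340000 / 0.0742 = 4582210.2 mm.
Print-move time: 4582210.2 / 48.5 → 94478.6 s.
Layers = ⌈163/0.14⌉ = 1165.
Non-print overhead = 1165 × 1.8 = 2097 s.
Total = 94478.6 + 2097 = 96575.6 s = 26.83 hours.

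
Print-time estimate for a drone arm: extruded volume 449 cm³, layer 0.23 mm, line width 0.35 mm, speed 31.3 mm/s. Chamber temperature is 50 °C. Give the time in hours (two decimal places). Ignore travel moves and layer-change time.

49.50 hours

Line area = 0.23 × 0.35, so 0.0805 mm².
Toolpath length = 449 cm³ / 0.0805 mm² = 449000 / 0.0805 = 5577639.8 mm.
Time extruding = 5577639.8 / 31.3 = 178199.4 s.
Converting: 178199.4 s = 49.50 hours.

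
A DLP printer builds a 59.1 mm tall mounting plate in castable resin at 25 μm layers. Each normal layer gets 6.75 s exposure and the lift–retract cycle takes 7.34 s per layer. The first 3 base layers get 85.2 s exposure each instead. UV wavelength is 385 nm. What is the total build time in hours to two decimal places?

9.32 hours

Layers = ⌈59.1/0.025⌉ = 2364.
Burn-in layers: 3 × (85.2 + 7.34) → 277.62 s.
Remaining layers = 2361 × (6.75 + 7.34), so 33266.49 s.
Sum: 277.62 + 33266.49 = 33544.11 s → 9.32 hours.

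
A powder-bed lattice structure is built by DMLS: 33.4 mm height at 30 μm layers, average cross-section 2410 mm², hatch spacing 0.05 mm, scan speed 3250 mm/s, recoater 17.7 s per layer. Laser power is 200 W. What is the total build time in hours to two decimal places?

Layers = ⌈33.4/0.03⌉ = 1114.
Hatch length per layer: 2410 / 0.05 → 48200 mm.
Scan time per layer = 48200 / 3250 = 14.8308 s.
Time per layer = 14.8308 + 17.7, so 32.5308 s.
Build time = 1114 × 32.5308 = 36239.3112 s = 10.07 hours.

10.07 hours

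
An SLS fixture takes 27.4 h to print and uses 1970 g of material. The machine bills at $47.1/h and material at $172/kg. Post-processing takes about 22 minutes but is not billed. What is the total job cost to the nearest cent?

Machine cost: 47.1 × 27.4 → $1290.54.
Material cost: 172 × 1970/1000 → $338.84.
Job cost: 1290.54 + 338.84 = $1629.38.

$1629.38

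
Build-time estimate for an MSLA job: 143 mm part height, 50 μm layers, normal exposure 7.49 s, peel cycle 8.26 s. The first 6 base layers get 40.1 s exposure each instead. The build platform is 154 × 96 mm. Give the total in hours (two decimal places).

12.57 hours

Layers = ⌈143/0.05⌉ = 2860.
Bottom layers = 6 × (40.1 + 8.26), so 290.16 s.
Regular layers = 2854 × (7.49 + 8.26) = 44950.5 s.
Total = 290.16 + 44950.5 = 45240.66 s = 12.57 hours.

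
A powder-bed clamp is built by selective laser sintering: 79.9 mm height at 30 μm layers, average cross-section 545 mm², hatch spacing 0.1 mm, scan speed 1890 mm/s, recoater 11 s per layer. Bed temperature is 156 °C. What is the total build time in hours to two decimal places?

10.27 hours

Layer count = ceil(79.9 / 0.03) = 2664.
Per-layer scan distance: 545 / 0.1 → 5450 mm.
Per-layer scan time = 5450 / 1890 = 2.8836 s.
Layer cycle = 2.8836 + 11, so 13.8836 s.
Build time = 2664 × 13.8836 = 36985.9104 s = 10.27 hours.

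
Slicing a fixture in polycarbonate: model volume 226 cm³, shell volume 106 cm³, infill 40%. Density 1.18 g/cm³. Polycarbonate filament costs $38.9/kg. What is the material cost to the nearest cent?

Infill region = 226 − 106 = 120 cm³.
Infill deposited: 0.40 × 120 → 48 cm³.
Total extruded: 106 + 48 → 154 cm³.
Mass: 154 × 1.18 → 181.72 g.
Cost = 181.72 g / 1000 × $38.9/kg = $7.07.

$7.07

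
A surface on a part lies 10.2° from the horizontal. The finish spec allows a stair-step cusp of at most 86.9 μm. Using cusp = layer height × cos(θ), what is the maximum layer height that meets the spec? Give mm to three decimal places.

0.088 mm

cos(10.2°) = 0.9842; t_max = 0.0869/0.9842 = 0.088 mm.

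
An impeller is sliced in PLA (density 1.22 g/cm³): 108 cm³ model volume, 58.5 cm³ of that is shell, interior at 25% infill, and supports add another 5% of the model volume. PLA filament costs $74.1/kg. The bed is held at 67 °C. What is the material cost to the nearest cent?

$6.90

Interior volume = 108 − 58.5, so 49.5 cm³.
Infill volume: 0.25 × 49.5 → 12.375 cm³.
Support = 0.05 × 108 = 5.4 cm³.
Total printed volume = 58.5 + 12.375 + 5.4 = 76.275 cm³.
Mass: 76.275 × 1.22 → 93.0555 g.
At $74.1/kg: 93.0555/1000 × 74.1 = $6.90.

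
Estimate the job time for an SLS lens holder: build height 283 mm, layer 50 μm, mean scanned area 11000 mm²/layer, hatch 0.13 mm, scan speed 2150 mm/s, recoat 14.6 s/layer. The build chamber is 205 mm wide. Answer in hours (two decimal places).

84.83 hours

Layer count = ceil(283 / 0.05) = 5660.
Per-layer scan distance: 11000 / 0.13 → 84615.4 mm.
Per-layer scan time = 84615.4 / 2150, so 39.356 s.
Layer cycle = 39.356 + 14.6, so 53.956 s.
Total: 5660 × 53.956 s = 305390.96 s → 84.83 hours.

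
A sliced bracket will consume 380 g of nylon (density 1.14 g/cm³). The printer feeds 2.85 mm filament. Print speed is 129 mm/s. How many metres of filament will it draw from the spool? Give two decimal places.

Extruded volume: 380/1.14 = 333.3333 cm³ (333333.3 mm³).
Cross-section of 2.85 mm filament: π·(2.85/2)² = 6.3794 mm².
Length = 333333.3 / 6.3794 = 52251.51 mm = 52.25 m.

52.25 m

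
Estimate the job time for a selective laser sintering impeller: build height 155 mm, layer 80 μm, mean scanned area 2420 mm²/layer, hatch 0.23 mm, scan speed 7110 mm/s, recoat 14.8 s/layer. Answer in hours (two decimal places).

Layer count = ceil(155 / 0.08) = 1938.
Per-layer scan distance = 2420 / 0.23, so 10521.7 mm.
Scan time per layer: 10521.7 / 7110 → 1.4798 s.
Time per layer = 1.4798 + 14.8 = 16.2798 s.
Total: 1938 × 16.2798 s = 31550.2524 s → 8.76 hours.

8.76 hours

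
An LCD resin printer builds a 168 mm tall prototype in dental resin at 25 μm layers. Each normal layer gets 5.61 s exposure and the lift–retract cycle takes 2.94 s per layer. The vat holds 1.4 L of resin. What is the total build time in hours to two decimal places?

Number of layers: 168 / 0.025 → 6720 (rounded up).
Cycle time: 5.61 + 2.94 → 8.55 s.
Total = 6720 × 8.55 = 57456 s = 15.96 hours.

15.96 hours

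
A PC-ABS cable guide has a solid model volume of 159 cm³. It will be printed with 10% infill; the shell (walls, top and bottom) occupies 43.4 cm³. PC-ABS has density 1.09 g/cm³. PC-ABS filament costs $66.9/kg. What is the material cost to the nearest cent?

$4.01

Infill region = 159 − 43.4, so 115.6 cm³.
Deposited infill = 0.10 × 115.6, so 11.56 cm³.
Total printed volume: 43.4 + 11.56 → 54.96 cm³.
Mass = 54.96 × 1.09, so 59.9064 g.
Cost = 59.9064 g / 1000 × $66.9/kg = $4.01.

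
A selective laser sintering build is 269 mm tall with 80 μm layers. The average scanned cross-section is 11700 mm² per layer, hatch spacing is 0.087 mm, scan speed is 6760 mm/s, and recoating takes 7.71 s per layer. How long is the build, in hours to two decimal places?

Layers = ⌈269/0.08⌉ = 3363.
Per-layer scan distance = 11700 / 0.087, so 134482.8 mm.
Scan time per layer: 134482.8 / 6760 → 19.8939 s.
Per-layer time: 19.8939 + 7.71 → 27.6039 s.
Build time = 3363 × 27.6039 = 92831.9157 s = 25.79 hours.

25.79 hours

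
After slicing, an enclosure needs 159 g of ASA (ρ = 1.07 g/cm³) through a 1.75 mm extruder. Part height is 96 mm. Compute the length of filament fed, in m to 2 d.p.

61.78 m

Volume = 159 g / 1.07 g·cm⁻³ = 148.5981 cm³ = 148598.1 mm³.
Cross-section of 1.75 mm filament: π·(1.75/2)² = 2.4053 mm².
Length = 148598.1 / 2.4053 = 61779.45 mm = 61.78 m.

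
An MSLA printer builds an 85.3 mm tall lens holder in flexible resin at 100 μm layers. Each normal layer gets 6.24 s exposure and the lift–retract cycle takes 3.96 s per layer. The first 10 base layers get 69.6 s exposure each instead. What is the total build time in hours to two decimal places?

Number of layers: 85.3 / 0.1 → 853 (rounded up).
Burn-in layers = 10 × (69.6 + 3.96), so 735.6 s.
Normal layers: 843 × (6.24 + 3.96) → 8598.6 s.
Total = 735.6 + 8598.6 = 9334.2 s = 2.59 hours.

2.59 hours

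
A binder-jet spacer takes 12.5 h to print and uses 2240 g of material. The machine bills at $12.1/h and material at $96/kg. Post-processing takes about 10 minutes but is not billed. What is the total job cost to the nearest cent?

$366.29

Machine cost = 12.1 × 12.5 = $151.25.
Material cost = 96 × 2240/1000, so $215.04.
Total = 151.25 + 215.04 = $366.29.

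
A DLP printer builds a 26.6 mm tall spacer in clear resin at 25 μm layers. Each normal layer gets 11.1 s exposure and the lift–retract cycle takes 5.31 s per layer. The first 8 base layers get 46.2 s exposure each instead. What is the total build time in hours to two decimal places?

4.93 hours

Layer count = ceil(26.6 / 0.025) = 1064.
Bottom layers: 8 × (46.2 + 5.31) → 412.08 s.
Regular layers: 1056 × (11.1 + 5.31) → 17328.96 s.
Sum: 412.08 + 17328.96 = 17741.04 s → 4.93 hours.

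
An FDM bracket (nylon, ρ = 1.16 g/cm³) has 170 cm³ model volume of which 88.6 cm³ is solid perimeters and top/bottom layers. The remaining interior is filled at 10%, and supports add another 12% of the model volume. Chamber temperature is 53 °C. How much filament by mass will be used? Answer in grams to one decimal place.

135.9 g

Volume inside the shell: 170 − 88.6 → 81.4 cm³.
Infill volume = 0.10 × 81.4 = 8.14 cm³.
Support = 0.12 × 170 = 20.4 cm³.
Total extruded: 88.6 + 8.14 + 20.4 → 117.14 cm³.
Mass: 117.14 × 1.16 → 135.8824 g.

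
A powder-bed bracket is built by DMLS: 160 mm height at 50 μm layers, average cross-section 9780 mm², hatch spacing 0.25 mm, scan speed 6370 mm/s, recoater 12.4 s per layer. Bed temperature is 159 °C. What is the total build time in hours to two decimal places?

16.48 hours

Layer count = ceil(160 / 0.05) = 3200.
Per-layer scan distance = 9780 / 0.25 = 39120 mm.
Scan time per layer = 39120 / 6370 = 6.1413 s.
Layer cycle = 6.1413 + 12.4, so 18.5413 s.
3200 layers × 18.5413 s/layer = 59332.16 s, i.e. 16.48 hours.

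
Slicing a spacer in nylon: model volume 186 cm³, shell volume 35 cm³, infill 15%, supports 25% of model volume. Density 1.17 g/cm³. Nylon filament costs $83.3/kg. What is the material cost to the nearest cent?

Interior volume: 186 − 35 → 151 cm³.
Deposited infill = 0.15 × 151, so 22.65 cm³.
Support = 0.25 × 186, so 46.5 cm³.
Deposited volume: 35 + 22.65 + 46.5 → 104.15 cm³.
Mass: 104.15 × 1.17 → 121.8555 g.
At $83.3/kg: 121.8555/1000 × 83.3 = $10.15.

$10.15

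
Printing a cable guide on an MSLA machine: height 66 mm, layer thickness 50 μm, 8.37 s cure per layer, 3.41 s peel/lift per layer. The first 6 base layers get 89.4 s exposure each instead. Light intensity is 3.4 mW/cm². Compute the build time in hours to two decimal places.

4.45 hours

Layers = ⌈66/0.05⌉ = 1320.
Base layers = 6 × (89.4 + 3.41), so 556.86 s.
Normal layers = 1314 × (8.37 + 3.41) = 15478.92 s.
Total = 556.86 + 15478.92 = 16035.78 s = 4.45 hours.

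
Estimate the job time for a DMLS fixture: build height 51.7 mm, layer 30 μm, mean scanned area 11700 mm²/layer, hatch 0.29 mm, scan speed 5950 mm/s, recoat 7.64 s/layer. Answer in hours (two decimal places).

6.91 hours

Number of layers: 51.7 / 0.03 → 1724 (rounded up).
Hatch length per layer: 11700 / 0.29 → 40344.8 mm.
Per-layer scan time: 40344.8 / 5950 → 6.7806 s.
Layer cycle = 6.7806 + 7.64, so 14.4206 s.
Total: 1724 × 14.4206 s = 24861.1144 s → 6.91 hours.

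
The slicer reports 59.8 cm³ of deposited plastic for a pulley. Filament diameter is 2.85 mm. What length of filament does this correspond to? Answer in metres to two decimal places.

9.37 m

A = π r² = π × 1.425² = 6.3794 mm².
L = 59800 mm³ / 6.3794 mm² = 9373.92 mm, i.e. 9.37 m.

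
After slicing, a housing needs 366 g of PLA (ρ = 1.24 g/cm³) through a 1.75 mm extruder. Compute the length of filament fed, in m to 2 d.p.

122.71 m

Extruded volume: 366/1.24 = 295.1613 cm³ (295161.3 mm³).
Cross-section of 1.75 mm filament: π·(1.75/2)² = 2.4053 mm².
Length = 295161.3 / 2.4053 = 122712.88 mm = 122.71 m.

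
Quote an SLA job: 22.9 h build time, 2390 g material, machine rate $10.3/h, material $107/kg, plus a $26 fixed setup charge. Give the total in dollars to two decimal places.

Time charge = 10.3 × 22.9, so $235.87.
Material charge = 107 × 2390/1000, so $255.73.
Total = 235.87 + 255.73 + 26 = $517.60.

$517.60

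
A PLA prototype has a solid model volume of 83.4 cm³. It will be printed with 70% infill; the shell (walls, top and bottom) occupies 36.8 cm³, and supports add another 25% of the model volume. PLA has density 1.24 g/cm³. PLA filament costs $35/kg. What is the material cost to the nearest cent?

Interior volume = 83.4 − 36.8, so 46.6 cm³.
Deposited infill = 0.70 × 46.6 = 32.62 cm³.
Support = 0.25 × 83.4, so 20.85 cm³.
Deposited volume = 36.8 + 32.62 + 20.85 = 90.27 cm³.
Mass = 90.27 × 1.24, so 111.9348 g.
At $35/kg: 111.9348/1000 × 35 = $3.92.

$3.92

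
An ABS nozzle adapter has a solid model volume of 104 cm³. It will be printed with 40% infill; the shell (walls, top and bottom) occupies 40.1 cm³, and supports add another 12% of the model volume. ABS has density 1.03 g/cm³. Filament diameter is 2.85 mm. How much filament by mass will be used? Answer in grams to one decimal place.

Infill region: 104 − 40.1 → 63.9 cm³.
Infill volume = 0.40 × 63.9, so 25.56 cm³.
Support = 0.12 × 104 = 12.48 cm³.
Total printed volume = 40.1 + 25.56 + 12.48, so 78.14 cm³.
Mass: 78.14 × 1.03 → 80.4842 g.

80.5 g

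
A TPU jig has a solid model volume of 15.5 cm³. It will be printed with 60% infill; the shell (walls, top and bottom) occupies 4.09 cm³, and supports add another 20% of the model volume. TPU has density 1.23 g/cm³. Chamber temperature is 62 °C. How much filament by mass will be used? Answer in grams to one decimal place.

Interior volume = 15.5 − 4.09 = 11.41 cm³.
Infill deposited = 0.60 × 11.41 = 6.846 cm³.
Support = 0.20 × 15.5 = 3.1 cm³.
Total printed volume = 4.09 + 6.846 + 3.1 = 14.036 cm³.
Mass = 14.036 × 1.23 = 17.26428 g.

17.3 g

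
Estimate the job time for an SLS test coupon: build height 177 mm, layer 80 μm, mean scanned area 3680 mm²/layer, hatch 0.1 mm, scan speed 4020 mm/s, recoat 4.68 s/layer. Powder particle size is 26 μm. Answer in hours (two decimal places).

8.50 hours

Layers = ⌈177/0.08⌉ = 2213.
Scan path per layer = 3680 / 0.1 = 36800 mm.
Laser time per layer: 36800 / 4020 → 9.1542 s.
Time per layer: 9.1542 + 4.68 → 13.8342 s.
Total: 2213 × 13.8342 s = 30615.0846 s → 8.50 hours.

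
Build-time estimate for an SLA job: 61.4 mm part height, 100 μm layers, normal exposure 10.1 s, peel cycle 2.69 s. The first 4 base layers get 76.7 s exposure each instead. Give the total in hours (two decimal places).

2.26 hours

Number of layers: 61.4 / 0.1 → 614 (rounded up).
Bottom layers: 4 × (76.7 + 2.69) → 317.56 s.
Normal layers = 610 × (10.1 + 2.69) = 7801.9 s.
Total = 317.56 + 7801.9 = 8119.46 s = 2.26 hours.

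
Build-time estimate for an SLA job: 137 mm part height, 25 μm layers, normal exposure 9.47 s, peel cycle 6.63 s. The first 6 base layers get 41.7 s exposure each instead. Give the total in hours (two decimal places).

24.56 hours

Layer count = ceil(137 / 0.025) = 5480.
Base layers = 6 × (41.7 + 6.63), so 289.98 s.
Remaining layers: 5474 × (9.47 + 6.63) → 88131.4 s.
Sum: 289.98 + 88131.4 = 88421.38 s → 24.56 hours.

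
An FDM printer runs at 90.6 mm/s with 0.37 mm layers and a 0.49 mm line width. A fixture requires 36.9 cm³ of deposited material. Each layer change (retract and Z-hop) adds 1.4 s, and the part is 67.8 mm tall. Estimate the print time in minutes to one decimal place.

41.7 minutes

Extrusion cross-section: 0.37 × 0.49 → 0.1813 mm².
Path length: 36900 mm³ / 0.1813 mm² → 203530.1 mm.
Print-move time = 203530.1 / 90.6, so 2246.5 s.
Layers = ⌈67.8/0.37⌉ = 184.
Non-print overhead = 184 × 1.4 = 257.6 s.
Total = 2246.5 + 257.6 = 2504.1 s = 41.7 minutes.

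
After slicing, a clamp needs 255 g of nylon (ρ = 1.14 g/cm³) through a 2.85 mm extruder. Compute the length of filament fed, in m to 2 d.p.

35.06 m

Volume = 255 g / 1.14 g·cm⁻³ = 223.6842 cm³ = 223684.2 mm³.
Filament cross-section = π × (2.85/2)² = 6.3794 mm².
Length = 223684.2 / 6.3794 = 35063.52 mm = 35.06 m.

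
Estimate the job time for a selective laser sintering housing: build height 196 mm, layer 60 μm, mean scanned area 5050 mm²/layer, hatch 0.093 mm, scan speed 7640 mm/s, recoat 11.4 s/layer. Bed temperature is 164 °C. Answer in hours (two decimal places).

16.80 hours

Layer count = ceil(196 / 0.06) = 3267.
Hatch length per layer = 5050 / 0.093 = 54301.1 mm.
Per-layer scan time = 54301.1 / 7640, so 7.1075 s.
Time per layer = 7.1075 + 11.4 = 18.5075 s.
3267 layers × 18.5075 s/layer = 60464.0025 s, i.e. 16.80 hours.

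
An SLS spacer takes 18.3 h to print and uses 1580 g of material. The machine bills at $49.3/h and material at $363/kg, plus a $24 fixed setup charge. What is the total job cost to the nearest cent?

Machine cost = 49.3 × 18.3, so $902.19.
Material cost = 363 × 1580/1000 = $573.54.
Adding setup: 902.19 + 573.54 + 24 → $1499.73.

$1499.73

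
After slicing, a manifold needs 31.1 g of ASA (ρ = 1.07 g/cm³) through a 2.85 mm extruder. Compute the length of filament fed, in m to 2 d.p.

4.56 m

Extruded volume: 31.1/1.07 = 29.0654 cm³ (29065.4 mm³).
Cross-section of 2.85 mm filament: π·(2.85/2)² = 6.3794 mm².
Length = 29065.4 / 6.3794 = 4556.13 mm = 4.56 m.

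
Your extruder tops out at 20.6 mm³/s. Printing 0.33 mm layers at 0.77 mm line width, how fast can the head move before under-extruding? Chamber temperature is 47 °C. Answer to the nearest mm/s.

A = 0.33 × 0.77, so 0.2541 mm².
v_max = Q/A = 20.6/0.2541 = 81.07 mm/s → 81 mm/s.

81 mm/s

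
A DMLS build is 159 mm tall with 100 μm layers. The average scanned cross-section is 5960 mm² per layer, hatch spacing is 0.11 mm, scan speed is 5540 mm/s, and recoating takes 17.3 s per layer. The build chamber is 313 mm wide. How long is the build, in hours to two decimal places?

11.96 hours

Layers = ⌈159/0.1⌉ = 1590.
Scan path per layer = 5960 / 0.11, so 54181.8 mm.
Per-layer scan time: 54181.8 / 5540 → 9.7801 s.
Per-layer time = 9.7801 + 17.3 = 27.0801 s.
1590 layers × 27.0801 s/layer = 43057.359 s, i.e. 11.96 hours.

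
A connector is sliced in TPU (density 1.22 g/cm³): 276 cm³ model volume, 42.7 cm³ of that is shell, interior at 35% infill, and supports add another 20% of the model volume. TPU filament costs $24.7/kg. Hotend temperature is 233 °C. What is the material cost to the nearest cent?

Volume inside the shell = 276 − 42.7, so 233.3 cm³.
Infill volume = 0.35 × 233.3, so 81.655 cm³.
Support = 0.20 × 276 = 55.2 cm³.
Deposited volume: 42.7 + 81.655 + 55.2 → 179.555 cm³.
Mass = 179.555 × 1.22, so 219.0571 g.
At $24.7/kg: 219.0571/1000 × 24.7 = $5.41.

$5.41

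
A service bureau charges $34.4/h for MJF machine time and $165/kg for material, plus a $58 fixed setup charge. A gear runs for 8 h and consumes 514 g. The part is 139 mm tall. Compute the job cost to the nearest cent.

$418.01

Machine cost: 34.4 × 8 → $275.20.
Feedstock cost = 165 × 514/1000, so $84.81.
Adding setup: 275.20 + 84.81 + 58 → $418.01.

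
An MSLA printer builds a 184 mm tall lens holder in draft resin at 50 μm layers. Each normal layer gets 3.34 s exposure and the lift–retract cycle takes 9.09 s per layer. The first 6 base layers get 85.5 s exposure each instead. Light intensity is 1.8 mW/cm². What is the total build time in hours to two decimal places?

Number of layers: 184 / 0.05 → 3680 (rounded up).
Burn-in layers = 6 × (85.5 + 9.09), so 567.54 s.
Remaining layers: 3674 × (3.34 + 9.09) → 45667.82 s.
Sum: 567.54 + 45667.82 = 46235.36 s → 12.84 hours.

12.84 hours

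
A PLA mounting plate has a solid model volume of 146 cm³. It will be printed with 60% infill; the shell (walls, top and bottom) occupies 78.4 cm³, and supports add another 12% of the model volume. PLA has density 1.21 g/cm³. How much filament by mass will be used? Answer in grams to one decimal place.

Volume inside the shell = 146 − 78.4, so 67.6 cm³.
Infill volume: 0.60 × 67.6 → 40.56 cm³.
Support = 0.12 × 146, so 17.52 cm³.
Total extruded = 78.4 + 40.56 + 17.52 = 136.48 cm³.
Mass = 136.48 × 1.21, so 165.1408 g.

165.1 g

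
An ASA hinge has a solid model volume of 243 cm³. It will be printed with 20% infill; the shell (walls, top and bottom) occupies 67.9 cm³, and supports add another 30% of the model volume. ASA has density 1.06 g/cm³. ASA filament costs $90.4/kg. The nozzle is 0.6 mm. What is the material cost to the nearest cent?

$16.85

Infill region: 243 − 67.9 → 175.1 cm³.
Infill volume = 0.20 × 175.1 = 35.02 cm³.
Support: 0.30 × 243 → 72.9 cm³.
Total extruded: 67.9 + 35.02 + 72.9 → 175.82 cm³.
Mass = 175.82 × 1.06, so 186.3692 g.
Cost = 186.3692 g / 1000 × $90.4/kg = $16.85.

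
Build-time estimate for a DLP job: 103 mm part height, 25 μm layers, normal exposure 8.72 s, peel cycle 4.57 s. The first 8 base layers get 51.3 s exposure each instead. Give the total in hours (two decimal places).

15.30 hours

Layer count = ceil(103 / 0.025) = 4120.
Bottom layers = 8 × (51.3 + 4.57), so 446.96 s.
Regular layers = 4112 × (8.72 + 4.57), so 54648.48 s.
Sum: 446.96 + 54648.48 = 55095.44 s → 15.30 hours.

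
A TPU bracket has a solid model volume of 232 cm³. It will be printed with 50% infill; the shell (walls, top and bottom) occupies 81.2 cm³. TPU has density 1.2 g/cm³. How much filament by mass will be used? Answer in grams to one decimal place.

Interior volume: 232 − 81.2 → 150.8 cm³.
Infill volume = 0.50 × 150.8 = 75.4 cm³.
Total extruded: 81.2 + 75.4 → 156.6 cm³.
Mass: 156.6 × 1.2 → 187.92 g.

187.9 g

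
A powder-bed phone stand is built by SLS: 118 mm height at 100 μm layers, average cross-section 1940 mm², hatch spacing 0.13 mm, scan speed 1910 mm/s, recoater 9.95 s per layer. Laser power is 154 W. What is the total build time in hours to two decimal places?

5.82 hours

Layers = ⌈118/0.1⌉ = 1180.
Hatch length per layer: 1940 / 0.13 → 14923.1 mm.
Laser time per layer: 14923.1 / 1910 → 7.8131 s.
Layer cycle = 7.8131 + 9.95, so 17.7631 s.
Total: 1180 × 17.7631 s = 20960.458 s → 5.82 hours.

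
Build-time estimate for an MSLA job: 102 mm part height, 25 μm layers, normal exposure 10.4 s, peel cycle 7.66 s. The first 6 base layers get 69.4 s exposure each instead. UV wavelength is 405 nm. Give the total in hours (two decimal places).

20.57 hours

Layers = ⌈102/0.025⌉ = 4080.
Bottom layers = 6 × (69.4 + 7.66) = 462.36 s.
Normal layers = 4074 × (10.4 + 7.66) = 73576.44 s.
Sum: 462.36 + 73576.44 = 74038.8 s → 20.57 hours.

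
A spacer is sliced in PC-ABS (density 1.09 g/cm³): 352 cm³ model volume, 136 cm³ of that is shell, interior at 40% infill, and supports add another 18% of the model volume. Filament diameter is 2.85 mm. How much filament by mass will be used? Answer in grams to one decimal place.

311.5 g

Volume inside the shell = 352 − 136, so 216 cm³.
Deposited infill = 0.40 × 216 = 86.4 cm³.
Support = 0.18 × 352 = 63.36 cm³.
Total printed volume = 136 + 86.4 + 63.36, so 285.76 cm³.
Mass: 285.76 × 1.09 → 311.4784 g.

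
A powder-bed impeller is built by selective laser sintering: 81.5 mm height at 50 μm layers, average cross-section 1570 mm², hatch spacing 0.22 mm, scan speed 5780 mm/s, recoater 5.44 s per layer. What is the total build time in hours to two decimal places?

Layer count = ceil(81.5 / 0.05) = 1630.
Per-layer scan distance: 1570 / 0.22 → 7136.4 mm.
Per-layer scan time: 7136.4 / 5780 → 1.2347 s.
Layer cycle: 1.2347 + 5.44 → 6.6747 s.
Build time = 1630 × 6.6747 = 10879.761 s = 3.02 hours.

3.02 hours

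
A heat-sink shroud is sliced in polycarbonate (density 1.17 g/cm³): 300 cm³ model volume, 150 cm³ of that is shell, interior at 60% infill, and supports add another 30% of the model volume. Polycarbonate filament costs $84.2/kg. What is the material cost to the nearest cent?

$32.51

Interior volume = 300 − 150, so 150 cm³.
Deposited infill = 0.60 × 150 = 90 cm³.
Support = 0.30 × 300, so 90 cm³.
Total extruded = 150 + 90 + 90, so 330 cm³.
Mass = 330 × 1.17, so 386.1 g.
At $84.2/kg: 386.1/1000 × 84.2 = $32.51.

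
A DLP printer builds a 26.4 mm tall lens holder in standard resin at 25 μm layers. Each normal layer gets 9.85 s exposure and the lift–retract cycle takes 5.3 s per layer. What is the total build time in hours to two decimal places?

Layer count = ceil(26.4 / 0.025) = 1056.
Each layer takes = 9.85 + 5.3, so 15.15 s.
Build time: 1056 × 15.15 s = 15998.4 s, i.e. 4.44 hours.

4.44 hours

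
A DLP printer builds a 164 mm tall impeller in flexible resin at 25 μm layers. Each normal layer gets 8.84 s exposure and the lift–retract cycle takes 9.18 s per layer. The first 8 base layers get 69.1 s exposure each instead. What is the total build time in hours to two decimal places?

Layers = ⌈164/0.025⌉ = 6560.
Bottom layers = 8 × (69.1 + 9.18), so 626.24 s.
Normal layers = 6552 × (8.84 + 9.18) = 118067.04 s.
Total = 626.24 + 118067.04 = 118693.28 s = 32.97 hours.

32.97 hours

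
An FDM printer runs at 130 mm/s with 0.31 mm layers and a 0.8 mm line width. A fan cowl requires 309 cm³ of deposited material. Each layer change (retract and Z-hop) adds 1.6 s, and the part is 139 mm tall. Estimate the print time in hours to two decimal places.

Extrusion cross-section: 0.31 × 0.8 → 0.248 mm².
Total extruded path = 309000/0.248 = 1245967.7 mm.
Time extruding: 1245967.7 / 130 → 9584.4 s.
Layer count = ceil(139 / 0.31) = 449.
Z-hop total = 449 × 1.6, so 718.4 s.
Altogether 9584.4 + 718.4 = 10302.8 s, i.e. 2.86 hours.

2.86 hours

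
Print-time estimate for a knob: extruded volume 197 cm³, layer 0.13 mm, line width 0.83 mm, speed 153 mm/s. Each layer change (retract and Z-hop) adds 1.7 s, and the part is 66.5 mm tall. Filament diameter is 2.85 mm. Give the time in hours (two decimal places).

Bead cross-section = 0.13 × 0.83 = 0.1079 mm².
Path length: 197000 mm³ / 0.1079 mm² → 1825764.6 mm.
Print-move time: 1825764.6 / 153 → 11933.1 s.
Layers = ⌈66.5/0.13⌉ = 512.
Z-hop total: 512 × 1.7 → 870.4 s.
Altogether 11933.1 + 870.4 = 12803.5 s, i.e. 3.56 hours.

3.56 hours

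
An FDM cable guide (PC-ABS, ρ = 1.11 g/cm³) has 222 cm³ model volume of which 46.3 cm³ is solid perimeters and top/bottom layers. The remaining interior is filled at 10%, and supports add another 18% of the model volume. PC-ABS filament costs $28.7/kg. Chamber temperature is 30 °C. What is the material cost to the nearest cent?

Infill region: 222 − 46.3 → 175.7 cm³.
Infill volume = 0.10 × 175.7 = 17.57 cm³.
Support: 0.18 × 222 → 39.96 cm³.
Deposited volume: 46.3 + 17.57 + 39.96 → 103.83 cm³.
Mass: 103.83 × 1.11 → 115.2513 g.
At $28.7/kg: 115.2513/1000 × 28.7 = $3.31.

$3.31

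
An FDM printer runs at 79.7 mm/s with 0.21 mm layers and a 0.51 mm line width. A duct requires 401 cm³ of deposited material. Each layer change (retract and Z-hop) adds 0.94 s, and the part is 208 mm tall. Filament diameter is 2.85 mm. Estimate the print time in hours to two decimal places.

Line area = 0.21 × 0.51 = 0.1071 mm².
Toolpath length = 401 cm³ / 0.1071 mm² = 401000 / 0.1071 = 3744164.3 mm.
Print-move time = 3744164.3 / 79.7 = 46978.2 s.
Layer count = ceil(208 / 0.21) = 991.
Layer-change overhead = 991 × 0.94, so 931.54 s.
Altogether 46978.2 + 931.54 = 47909.74 s, i.e. 13.31 hours.

13.31 hours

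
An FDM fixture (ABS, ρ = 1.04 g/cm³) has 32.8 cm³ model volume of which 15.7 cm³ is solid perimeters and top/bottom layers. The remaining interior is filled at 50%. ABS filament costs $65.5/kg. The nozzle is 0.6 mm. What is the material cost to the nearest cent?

$1.65

Infill region = 32.8 − 15.7, so 17.1 cm³.
Infill deposited: 0.50 × 17.1 → 8.55 cm³.
Total extruded = 15.7 + 8.55 = 24.25 cm³.
Mass: 24.25 × 1.04 → 25.22 g.
At $65.5/kg: 25.22/1000 × 65.5 = $1.65.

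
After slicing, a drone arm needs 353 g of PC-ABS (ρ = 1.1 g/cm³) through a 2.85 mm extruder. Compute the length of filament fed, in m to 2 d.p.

50.30 m

Extruded volume: 353/1.1 = 320.9091 cm³ (320909.1 mm³).
Cross-section of 2.85 mm filament: π·(2.85/2)² = 6.3794 mm².
Length = 320909.1 / 6.3794 = 50303.96 mm = 50.30 m.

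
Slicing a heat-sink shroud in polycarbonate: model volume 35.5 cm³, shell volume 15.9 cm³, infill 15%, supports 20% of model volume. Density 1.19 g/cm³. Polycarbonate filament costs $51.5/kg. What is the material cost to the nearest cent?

$1.59

Volume inside the shell = 35.5 − 15.9 = 19.6 cm³.
Deposited infill = 0.15 × 19.6 = 2.94 cm³.
Support = 0.20 × 35.5 = 7.1 cm³.
Total extruded = 15.9 + 2.94 + 7.1, so 25.94 cm³.
Mass: 25.94 × 1.19 → 30.8686 g.
Cost = 30.8686 g / 1000 × $51.5/kg = $1.59.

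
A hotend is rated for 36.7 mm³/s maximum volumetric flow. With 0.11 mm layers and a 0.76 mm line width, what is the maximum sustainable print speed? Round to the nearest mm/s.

Extrusion cross-section = 0.11 × 0.76, so 0.0836 mm².
Max speed = 36.7 / 0.0836 = 439.00 ≈ 439 mm/s.

439 mm/s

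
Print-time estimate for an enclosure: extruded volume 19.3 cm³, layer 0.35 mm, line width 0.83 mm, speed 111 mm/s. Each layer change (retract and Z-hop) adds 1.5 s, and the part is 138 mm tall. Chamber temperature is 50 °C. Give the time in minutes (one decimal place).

19.9 minutes

Line area = 0.35 × 0.83, so 0.2905 mm².
Total extruded path = 19300/0.2905 = 66437.2 mm.
Extrusion time: 66437.2 / 111 → 598.5 s.
Number of layers: 138 / 0.35 → 395 (rounded up).
Non-print overhead: 395 × 1.5 → 592.5 s.
Altogether 598.5 + 592.5 = 1191 s, i.e. 19.9 minutes.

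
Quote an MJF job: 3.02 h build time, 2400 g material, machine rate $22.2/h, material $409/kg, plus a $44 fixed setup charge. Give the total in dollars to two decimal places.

Machine cost: 22.2 × 3.02 → $67.044.
Material charge = 409 × 2400/1000 = $981.60.
Adding setup: 67.044 + 981.60 + 44 → 1092.644 ≈ $1092.64.

$1092.64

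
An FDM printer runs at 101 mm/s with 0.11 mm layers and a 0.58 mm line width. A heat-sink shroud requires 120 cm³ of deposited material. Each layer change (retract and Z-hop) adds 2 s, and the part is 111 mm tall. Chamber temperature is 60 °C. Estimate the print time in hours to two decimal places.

5.73 hours

Line area = 0.11 × 0.58 = 0.0638 mm².
Total extruded path = 120000/0.0638 = 1880877.7 mm.
Time extruding: 1880877.7 / 101 → 18622.6 s.
Layers = ⌈111/0.11⌉ = 1010.
Z-hop total = 1010 × 2 = 2020 s.
Altogether 18622.6 + 2020 = 20642.6 s, i.e. 5.73 hours.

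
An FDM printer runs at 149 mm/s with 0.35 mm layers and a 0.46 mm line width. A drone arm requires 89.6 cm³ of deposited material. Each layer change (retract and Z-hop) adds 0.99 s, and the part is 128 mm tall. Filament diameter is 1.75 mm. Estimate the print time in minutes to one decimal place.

68.3 minutes

Extrusion cross-section: 0.35 × 0.46 → 0.161 mm².
Total extruded path = 89600/0.161 = 556521.7 mm.
Time extruding = 556521.7 / 149 = 3735 s.
Layers = ⌈128/0.35⌉ = 366.
Z-hop total = 366 × 0.99 = 362.34 s.
Altogether 3735 + 362.34 = 4097.34 s, i.e. 68.3 minutes.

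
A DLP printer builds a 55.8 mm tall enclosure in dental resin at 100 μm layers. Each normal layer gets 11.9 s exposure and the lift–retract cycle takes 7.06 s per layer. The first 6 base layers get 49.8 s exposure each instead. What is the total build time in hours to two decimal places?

3.00 hours

Number of layers: 55.8 / 0.1 → 558 (rounded up).
Bottom layers = 6 × (49.8 + 7.06) = 341.16 s.
Regular layers: 552 × (11.9 + 7.06) → 10465.92 s.
Sum: 341.16 + 10465.92 = 10807.08 s → 3.00 hours.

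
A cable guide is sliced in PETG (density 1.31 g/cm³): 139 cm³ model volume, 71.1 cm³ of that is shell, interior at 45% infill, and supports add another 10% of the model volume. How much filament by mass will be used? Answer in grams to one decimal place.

151.4 g

Volume inside the shell = 139 − 71.1, so 67.9 cm³.
Infill deposited: 0.45 × 67.9 → 30.555 cm³.
Support: 0.10 × 139 → 13.9 cm³.
Total printed volume = 71.1 + 30.555 + 13.9, so 115.555 cm³.
Mass = 115.555 × 1.31 = 151.37705 g.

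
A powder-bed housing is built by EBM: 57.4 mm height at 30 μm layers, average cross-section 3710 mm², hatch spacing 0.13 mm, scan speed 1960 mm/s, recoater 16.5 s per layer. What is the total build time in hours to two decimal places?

Layers = ⌈57.4/0.03⌉ = 1914.
Scan path per layer: 3710 / 0.13 → 28538.5 mm.
Per-layer scan time = 28538.5 / 1960, so 14.5605 s.
Per-layer time = 14.5605 + 16.5 = 31.0605 s.
1914 layers × 31.0605 s/layer = 59449.797 s, i.e. 16.51 hours.

16.51 hours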